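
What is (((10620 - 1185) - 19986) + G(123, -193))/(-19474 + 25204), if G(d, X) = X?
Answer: -5372/2865 ≈ -1.8750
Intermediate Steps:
(((10620 - 1185) - 19986) + G(123, -193))/(-19474 + 25204) = (((10620 - 1185) - 19986) - 193)/(-19474 + 25204) = ((9435 - 19986) - 193)/5730 = (-10551 - 193)*(1/5730) = -10744*1/5730 = -5372/2865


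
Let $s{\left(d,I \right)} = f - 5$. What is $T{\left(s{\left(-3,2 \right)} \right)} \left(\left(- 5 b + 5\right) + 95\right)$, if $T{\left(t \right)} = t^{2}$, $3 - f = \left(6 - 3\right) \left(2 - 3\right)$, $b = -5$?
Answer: $125$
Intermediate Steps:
$f = 6$ ($f = 3 - \left(6 - 3\right) \left(2 - 3\right) = 3 - 3 \left(-1\right) = 3 - -3 = 3 + 3 = 6$)
$s{\left(d,I \right)} = 1$ ($s{\left(d,I \right)} = 6 - 5 = 1$)
$T{\left(s{\left(-3,2 \right)} \right)} \left(\left(- 5 b + 5\right) + 95\right) = 1^{2} \left(\left(\left(-5\right) \left(-5\right) + 5\right) + 95\right) = 1 \left(\left(25 + 5\right) + 95\right) = 1 \left(30 + 95\right) = 1 \cdot 125 = 125$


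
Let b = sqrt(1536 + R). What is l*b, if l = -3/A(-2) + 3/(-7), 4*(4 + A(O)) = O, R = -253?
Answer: 5*sqrt(1283)/21 ≈ 8.5283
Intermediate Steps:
A(O) = -4 + O/4
b = sqrt(1283) (b = sqrt(1536 - 253) = sqrt(1283) ≈ 35.819)
l = 5/21 (l = -3/(-4 + (1/4)*(-2)) + 3/(-7) = -3/(-4 - 1/2) + 3*(-1/7) = -3/(-9/2) - 3/7 = -3*(-2/9) - 3/7 = 2/3 - 3/7 = 5/21 ≈ 0.23810)
l*b = 5*sqrt(1283)/21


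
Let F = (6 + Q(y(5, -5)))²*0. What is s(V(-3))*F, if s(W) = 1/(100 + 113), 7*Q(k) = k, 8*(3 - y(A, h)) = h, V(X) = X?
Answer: 0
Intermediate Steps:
y(A, h) = 3 - h/8
Q(k) = k/7
s(W) = 1/213
F = 0 (F = (6 + (3 - ⅛*(-5))/7)²*0 = (6 + (3 + 5/8)/7)²*0 = (6 + (⅐)*(29/8))²*0 = (6 + 29/56)²*0 = (365/56)²*0 = (133225/3136)*0 = 0)
s(V(-3))*F = (1/213)*0 = 0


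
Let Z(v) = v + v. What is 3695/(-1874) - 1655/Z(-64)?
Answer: 1314255/119936 ≈ 10.958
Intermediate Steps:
Z(v) = 2*v
3695/(-1874) - 1655/Z(-64) = 3695/(-1874) - 1655/(2*(-64)) = 3695*(-1/1874) - 1655/(-128) = -3695/1874 - 1655*(-1/128) = -3695/1874 + 1655/128 = 1314255/119936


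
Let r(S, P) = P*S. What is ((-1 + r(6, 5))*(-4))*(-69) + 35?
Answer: 8039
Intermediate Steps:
((-1 + r(6, 5))*(-4))*(-69) + 35 = ((-1 + 5*6)*(-4))*(-69) + 35 = ((-1 + 30)*(-4))*(-69) + 35 = (29*(-4))*(-69) + 35 = -116*(-69) + 35 = 8004 + 35 = 8039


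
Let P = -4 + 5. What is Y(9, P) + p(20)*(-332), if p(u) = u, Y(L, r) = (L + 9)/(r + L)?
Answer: -33191/5 ≈ -6638.2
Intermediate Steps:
P = 1
Y(L, r) = (9 + L)/(L + r)
Y(9, P) + p(20)*(-332) = (9 + 9)/(9 + 1) + 20*(-332) = 18/10 - 6640 = (⅒)*18 - 6640 = 9/5 - 6640 = -33191/5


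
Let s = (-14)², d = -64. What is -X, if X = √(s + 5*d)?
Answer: -2*I*√31 ≈ -11.136*I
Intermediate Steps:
s = 196
X = 2*I*√31 (X = √(196 + 5*(-64)) = √(196 - 320) = √(-124) = 2*I*√31 ≈ 11.136*I)
-X = -2*I*√31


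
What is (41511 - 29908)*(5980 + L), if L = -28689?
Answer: -263492527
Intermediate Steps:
(41511 - 29908)*(5980 + L) = (41511 - 29908)*(5980 - 28689) = 11603*(-22709) = -263492527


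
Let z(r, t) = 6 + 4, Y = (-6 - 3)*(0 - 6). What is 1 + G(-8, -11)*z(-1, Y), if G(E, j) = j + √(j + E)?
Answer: -109 + 10*I*√19 ≈ -109.0 + 43.589*I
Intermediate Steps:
Y = 54 (Y = -9*(-6) = 54)
z(r, t) = 10
G(E, j) = j + √(E + j)
1 + G(-8, -11)*z(-1, Y) = 1 + (-11 + √(-8 - 11))*10 = 1 + (-11 + √(-19))*10 = 1 + (-11 + I*√19)*10 = 1 + (-110 + 10*I*√19) = -109 + 10*I*√19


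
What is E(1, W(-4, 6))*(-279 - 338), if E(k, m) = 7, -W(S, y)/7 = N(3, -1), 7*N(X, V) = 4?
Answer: -4319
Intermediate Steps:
N(X, V) = 4/7 (N(X, V) = (⅐)*4 = 4/7)
W(S, y) = -4 (W(S, y) = -7*4/7 = -4)
E(1, W(-4, 6))*(-279 - 338) = 7*(-279 - 338) = 7*(-617) = -4319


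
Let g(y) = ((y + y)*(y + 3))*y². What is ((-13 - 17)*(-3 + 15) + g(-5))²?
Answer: 19600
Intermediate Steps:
g(y) = 2*y³*(3 + y) (g(y) = ((2*y)*(3 + y))*y² = (2*y*(3 + y))*y² = 2*y³*(3 + y))
((-13 - 17)*(-3 + 15) + g(-5))² = ((-13 - 17)*(-3 + 15) + 2*(-5)³*(3 - 5))² = (-30*12 + 2*(-125)*(-2))² = (-360 + 500)² = 140² = 19600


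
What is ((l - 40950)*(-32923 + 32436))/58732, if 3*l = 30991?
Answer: 44735333/176196 ≈ 253.90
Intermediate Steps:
l = 30991/3 (l = (⅓)*30991 = 30991/3 ≈ 10330.)
((l - 40950)*(-32923 + 32436))/58732 = ((30991/3 - 40950)*(-32923 + 32436))/58732 = -91859/3*(-487)*(1/58732) = (44735333/3)*(1/58732) = 44735333/176196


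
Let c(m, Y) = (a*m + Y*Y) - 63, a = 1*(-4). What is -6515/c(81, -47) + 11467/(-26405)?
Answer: -192921449/48109910 ≈ -4.0100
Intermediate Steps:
a = -4
c(m, Y) = -63 + Y² - 4*m (c(m, Y) = (-4*m + Y*Y) - 63 = (-4*m + Y²) - 63 = (Y² - 4*m) - 63 = -63 + Y² - 4*m)
-6515/c(81, -47) + 11467/(-26405) = -6515/(-63 + (-47)² - 4*81) + 11467/(-26405) = -6515/(-63 + 2209 - 324) + 11467*(-1/26405) = -6515/1822 - 11467/26405 = -192921449/48109910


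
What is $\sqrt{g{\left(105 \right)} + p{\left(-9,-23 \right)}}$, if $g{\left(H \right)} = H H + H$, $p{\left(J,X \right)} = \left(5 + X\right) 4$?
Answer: $\sqrt{11058} \approx 105.16$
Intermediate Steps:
$p{\left(J,X \right)} = 20 + 4 X$
$g{\left(H \right)} = H + H^{2}$ ($g{\left(H \right)} = H^{2} + H = H + H^{2}$)
$\sqrt{g{\left(105 \right)} + p{\left(-9,-23 \right)}} = \sqrt{105 \left(1 + 105\right) + \left(20 + 4 \left(-23\right)\right)} = \sqrt{105 \cdot 106 + \left(20 - 92\right)} = \sqrt{11130 - 72} = \sqrt{11058}$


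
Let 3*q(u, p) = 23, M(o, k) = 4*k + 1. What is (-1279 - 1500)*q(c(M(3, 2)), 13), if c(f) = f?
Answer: -63917/3 ≈ -21306.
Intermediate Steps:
M(o, k) = 1 + 4*k
q(u, p) = 23/3 (q(u, p) = (⅓)*23 = 23/3)
(-1279 - 1500)*q(c(M(3, 2)), 13) = (-1279 - 1500)*(23/3) = -2779*23/3 = -63917/3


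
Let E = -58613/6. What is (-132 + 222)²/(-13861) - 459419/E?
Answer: 37733275254/812434793 ≈ 46.445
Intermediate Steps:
E = -58613/6 (E = (⅙)*(-58613) = -58613/6 ≈ -9768.8)
(-132 + 222)²/(-13861) - 459419/E = (-132 + 222)²/(-13861) - 459419/(-58613/6) = 90²*(-1/13861) - 459419*(-6/58613) = 8100*(-1/13861) + 2756514/58613 = -8100/13861 + 2756514/58613 = 37733275254/812434793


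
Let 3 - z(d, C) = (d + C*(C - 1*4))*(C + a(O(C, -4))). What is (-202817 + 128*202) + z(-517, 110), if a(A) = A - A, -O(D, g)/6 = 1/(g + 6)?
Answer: -1402688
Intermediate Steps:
O(D, g) = -6/(6 + g) (O(D, g) = -6/(g + 6) = -6/(6 + g))
a(A) = 0
z(d, C) = 3 - C*(d + C*(-4 + C)) (z(d, C) = 3 - (d + C*(C - 1*4))*(C + 0) = 3 - (d + C*(C - 4))*C = 3 - (d + C*(-4 + C))*C = 3 - C*(d + C*(-4 + C)))
(-202817 + 128*202) + z(-517, 110) = (-202817 + 128*202) + (3 - 1*110³ + 4*110² - 1*110*(-517)) = (-202817 + 25856) + (3 - 1*1331000 + 4*12100 + 56870) = -176961 + (3 - 1331000 + 48400 + 56870) = -176961 - 1225727 = -1402688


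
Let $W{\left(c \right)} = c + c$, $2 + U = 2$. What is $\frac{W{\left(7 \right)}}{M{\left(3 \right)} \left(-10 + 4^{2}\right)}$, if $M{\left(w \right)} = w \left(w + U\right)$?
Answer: $\frac{7}{27} \approx 0.25926$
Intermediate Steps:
$U = 0$ ($U = -2 + 2 = 0$)
$M{\left(w \right)} = w^{2}$ ($M{\left(w \right)} = w \left(w + 0\right) = w w = w^{2}$)
$W{\left(c \right)} = 2 c$
$\frac{W{\left(7 \right)}}{M{\left(3 \right)} \left(-10 + 4^{2}\right)} = \frac{2 \cdot 7}{3^{2} \left(-10 + 4^{2}\right)} = \frac{14}{9 \left(-10 + 16\right)} = \frac{14}{9 \cdot 6} = \frac{14}{54} = 14 \cdot \frac{1}{54} = \frac{7}{27}$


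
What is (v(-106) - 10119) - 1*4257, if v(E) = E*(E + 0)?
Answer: -3140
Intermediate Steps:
v(E) = E² (v(E) = E*E = E²)
(v(-106) - 10119) - 1*4257 = ((-106)² - 10119) - 1*4257 = (11236 - 10119) - 4257 = 1117 - 4257 = -3140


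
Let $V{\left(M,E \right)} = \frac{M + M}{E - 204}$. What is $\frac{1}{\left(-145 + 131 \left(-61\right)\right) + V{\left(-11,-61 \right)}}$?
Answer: $- \frac{265}{2156018} \approx -0.00012291$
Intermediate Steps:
$V{\left(M,E \right)} = \frac{2 M}{-204 + E}$
$\frac{1}{\left(-145 + 131 \left(-61\right)\right) + V{\left(-11,-61 \right)}} = \frac{1}{\left(-145 + 131 \left(-61\right)\right) + 2 \left(-11\right) \frac{1}{-204 - 61}} = \frac{1}{\left(-145 - 7991\right) + 2 \left(-11\right) \frac{1}{-265}} = \frac{1}{-8136 + 2 \left(-11\right) \left(- \frac{1}{265}\right)} = \frac{1}{-8136 + \frac{22}{265}} = \frac{1}{- \frac{2156018}{265}} = - \frac{265}{2156018}$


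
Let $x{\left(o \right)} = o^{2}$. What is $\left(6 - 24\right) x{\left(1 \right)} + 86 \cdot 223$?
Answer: $19160$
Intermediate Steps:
$\left(6 - 24\right) x{\left(1 \right)} + 86 \cdot 223 = \left(6 - 24\right) 1^{2} + 86 \cdot 223 = \left(6 - 24\right) 1 + 19178 = \left(-18\right) 1 + 19178 = -18 + 19178 = 19160$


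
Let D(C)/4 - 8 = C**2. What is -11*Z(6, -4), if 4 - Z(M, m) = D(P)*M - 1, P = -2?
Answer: 3113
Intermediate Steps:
D(C) = 32 + 4*C**2
Z(M, m) = 5 - 48*M (Z(M, m) = 4 - ((32 + 4*(-2)**2)*M - 1) = 4 - ((32 + 4*4)*M - 1) = 4 - ((32 + 16)*M - 1) = 4 - (48*M - 1) = 4 - (-1 + 48*M) = 4 + (1 - 48*M) = 5 - 48*M)
-11*Z(6, -4) = -11*(5 - 48*6) = -11*(5 - 288) = -11*(-283) = 3113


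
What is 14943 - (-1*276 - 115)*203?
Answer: 94316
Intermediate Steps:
14943 - (-1*276 - 115)*203 = 14943 - (-276 - 115)*203 = 14943 - (-391)*203 = 14943 - 1*(-79373) = 14943 + 79373 = 94316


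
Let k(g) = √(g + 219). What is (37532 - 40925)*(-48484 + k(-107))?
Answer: 164506212 - 13572*√7 ≈ 1.6447e+8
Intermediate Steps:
k(g) = √(219 + g)
(37532 - 40925)*(-48484 + k(-107)) = (37532 - 40925)*(-48484 + √(219 - 107)) = -3393*(-48484 + √112) = -3393*(-48484 + 4*√7) = 164506212 - 13572*√7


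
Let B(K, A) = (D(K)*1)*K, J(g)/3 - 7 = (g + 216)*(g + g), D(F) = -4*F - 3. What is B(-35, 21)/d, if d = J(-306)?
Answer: -4795/165261 ≈ -0.029015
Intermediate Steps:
D(F) = -3 - 4*F
J(g) = 21 + 6*g*(216 + g) (J(g) = 21 + 3*((g + 216)*(g + g)) = 21 + 3*((216 + g)*(2*g)) = 21 + 3*(2*g*(216 + g)) = 21 + 6*g*(216 + g))
d = 165261 (d = 21 + 6*(-306)**2 + 1296*(-306) = 21 + 6*93636 - 396576 = 21 + 561816 - 396576 = 165261)
B(K, A) = K*(-3 - 4*K) (B(K, A) = ((-3 - 4*K)*1)*K = (-3 - 4*K)*K = K*(-3 - 4*K))
B(-35, 21)/d = -1*(-35)*(3 + 4*(-35))/165261 = -1*(-35)*(3 - 140)*(1/165261) = -1*(-35)*(-137)*(1/165261) = -4795*1/165261 = -4795/165261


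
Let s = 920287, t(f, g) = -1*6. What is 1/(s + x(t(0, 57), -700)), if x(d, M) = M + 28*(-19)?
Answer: 1/919055 ≈ 1.0881e-6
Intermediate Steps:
t(f, g) = -6
x(d, M) = -532 + M (x(d, M) = M - 532 = -532 + M)
1/(s + x(t(0, 57), -700)) = 1/(920287 + (-532 - 700)) = 1/(920287 - 1232) = 1/919055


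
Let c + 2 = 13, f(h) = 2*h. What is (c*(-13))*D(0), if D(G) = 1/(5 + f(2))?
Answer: -143/9 ≈ -15.889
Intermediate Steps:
c = 11 (c = -2 + 13 = 11)
D(G) = 1/9 (D(G) = 1/(5 + 2*2) = 1/(5 + 4) = 1/9)
(c*(-13))*D(0) = (11*(-13))*(1/9) = -143*1/9 = -143/9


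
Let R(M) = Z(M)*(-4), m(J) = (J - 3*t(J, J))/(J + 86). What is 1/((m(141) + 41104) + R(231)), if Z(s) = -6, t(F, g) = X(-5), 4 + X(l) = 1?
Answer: 227/9336206 ≈ 2.4314e-5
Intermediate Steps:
X(l) = -3 (X(l) = -4 + 1 = -3)
t(F, g) = -3
m(J) = (9 + J)/(86 + J) (m(J) = (J - 3*(-3))/(J + 86) = (J + 9)/(86 + J) = (9 + J)/(86 + J))
R(M) = 24 (R(M) = -6*(-4) = 24)
1/((m(141) + 41104) + R(231)) = 1/(((9 + 141)/(86 + 141) + 41104) + 24) = 1/((150/227 + 41104) + 24) = 1/(9330758/227 + 24) = 1/(9336206/227) = 227/9336206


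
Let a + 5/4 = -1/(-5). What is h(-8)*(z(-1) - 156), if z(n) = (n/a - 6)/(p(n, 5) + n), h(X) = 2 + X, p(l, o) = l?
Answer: 6446/7 ≈ 920.86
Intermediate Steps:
a = -21/20 (a = -5/4 - 1/(-5) = -5/4 - 1*(-⅕) = -5/4 + ⅕ = -21/20 ≈ -1.0500)
z(n) = (-6 - 20*n/21)/(2*n) (z(n) = (n/(-21/20) - 6)/(n + n) = (n*(-20/21) - 6)/((2*n)) = (-20*n/21 - 6)*(1/(2*n)) = (-6 - 20*n/21)*(1/(2*n)) = (-6 - 20*n/21)/(2*n))
h(-8)*(z(-1) - 156) = (2 - 8)*((-10/21 - 3/(-1)) - 156) = -6*((-10/21 - 3*(-1)) - 156) = -6*((-10/21 + 3) - 156) = -6*(53/21 - 156) = -6*(-3223/21) = 6446/7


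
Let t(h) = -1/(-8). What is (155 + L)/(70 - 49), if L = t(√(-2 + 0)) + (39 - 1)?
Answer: 515/56 ≈ 9.1964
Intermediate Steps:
t(h) = ⅛ (t(h) = -1*(-⅛) = ⅛)
L = 305/8 (L = ⅛ + (39 - 1) = ⅛ + 38 = 305/8 ≈ 38.125)
(155 + L)/(70 - 49) = (155 + 305/8)/(70 - 49) = (1545/8)/21 = (1545/8)*(1/21) = 515/56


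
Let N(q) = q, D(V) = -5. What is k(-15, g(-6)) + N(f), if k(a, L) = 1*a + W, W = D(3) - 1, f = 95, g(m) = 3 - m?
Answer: 74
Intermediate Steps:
W = -6 (W = -5 - 1 = -6)
k(a, L) = -6 + a (k(a, L) = 1*a - 6 = a - 6 = -6 + a)
k(-15, g(-6)) + N(f) = (-6 - 15) + 95 = -21 + 95 = 74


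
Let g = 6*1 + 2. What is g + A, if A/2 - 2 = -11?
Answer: -10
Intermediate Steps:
A = -18 (A = 4 + 2*(-11) = 4 - 22 = -18)
g = 8 (g = 6 + 2 = 8)
g + A = 8 - 18 = -10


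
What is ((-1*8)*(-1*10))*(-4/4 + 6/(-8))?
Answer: -140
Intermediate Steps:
((-1*8)*(-1*10))*(-4/4 + 6/(-8)) = (-8*(-10))*(-4*¼ + 6*(-⅛)) = 80*(-1 - ¾) = 80*(-7/4) = -140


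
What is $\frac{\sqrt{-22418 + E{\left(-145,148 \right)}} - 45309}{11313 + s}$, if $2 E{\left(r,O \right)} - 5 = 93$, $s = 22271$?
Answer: $- \frac{45309}{33584} + \frac{i \sqrt{22369}}{33584} \approx -1.3491 + 0.0044534 i$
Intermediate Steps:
$E{\left(r,O \right)} = 49$ ($E{\left(r,O \right)} = \frac{5}{2} + \frac{1}{2} \cdot 93 = \frac{5}{2} + \frac{93}{2} = 49$)
$\frac{\sqrt{-22418 + E{\left(-145,148 \right)}} - 45309}{11313 + s} = \frac{\sqrt{-22418 + 49} - 45309}{11313 + 22271} = \frac{\sqrt{-22369} - 45309}{33584} = \left(i \sqrt{22369} - 45309\right) \frac{1}{33584} = \left(-45309 + i \sqrt{22369}\right) \frac{1}{33584} = - \frac{45309}{33584} + \frac{i \sqrt{22369}}{33584}$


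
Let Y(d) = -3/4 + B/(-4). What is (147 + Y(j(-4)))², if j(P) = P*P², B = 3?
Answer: 84681/4 ≈ 21170.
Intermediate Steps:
j(P) = P³
Y(d) = -3/2 (Y(d) = -3/4 + 3/(-4) = -3*¼ + 3*(-¼) = -¾ - ¾ = -3/2)
(147 + Y(j(-4)))² = (147 - 3/2)² = (291/2)² = 84681/4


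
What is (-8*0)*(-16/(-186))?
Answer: 0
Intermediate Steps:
(-8*0)*(-16/(-186)) = 0*(-16*(-1/186)) = 0*(8/93) = 0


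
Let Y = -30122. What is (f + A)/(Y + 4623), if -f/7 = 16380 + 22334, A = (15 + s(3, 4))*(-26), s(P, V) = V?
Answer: 271492/25499 ≈ 10.647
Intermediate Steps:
A = -494 (A = (15 + 4)*(-26) = 19*(-26) = -494)
f = -270998 (f = -7*(16380 + 22334) = -7*38714 = -270998)
(f + A)/(Y + 4623) = (-270998 - 494)/(-30122 + 4623) = -271492/(-25499) = -271492*(-1/25499) = 271492/25499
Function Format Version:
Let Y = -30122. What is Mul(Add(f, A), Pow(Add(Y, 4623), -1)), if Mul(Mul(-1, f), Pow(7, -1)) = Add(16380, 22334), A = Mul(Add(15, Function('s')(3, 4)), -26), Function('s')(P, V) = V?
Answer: Rational(271492, 25499) ≈ 10.647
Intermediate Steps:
A = -494 (A = Mul(Add(15, 4), -26) = Mul(19, -26) = -494)
f = -270998 (f = Mul(-7, Add(16380, 22334)) = Mul(-7, 38714) = -270998)
Mul(Add(f, A), Pow(Add(Y, 4623), -1)) = Mul(Add(-270998, -494), Pow(Add(-30122, 4623), -1)) = Mul(-271492, Pow(-25499, -1)) = Mul(-271492, Rational(-1, 25499)) = Rational(271492, 25499)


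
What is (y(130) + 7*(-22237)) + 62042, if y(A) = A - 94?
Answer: -93581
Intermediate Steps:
y(A) = -94 + A
(y(130) + 7*(-22237)) + 62042 = ((-94 + 130) + 7*(-22237)) + 62042 = (36 - 155659) + 62042 = -155623 + 62042 = -93581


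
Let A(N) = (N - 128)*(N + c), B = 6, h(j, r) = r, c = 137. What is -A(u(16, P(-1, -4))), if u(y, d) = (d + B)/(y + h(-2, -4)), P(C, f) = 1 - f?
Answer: 2523875/144 ≈ 17527.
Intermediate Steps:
u(y, d) = (6 + d)/(-4 + y) (u(y, d) = (d + 6)/(y - 4) = (6 + d)/(-4 + y))
A(N) = (-128 + N)*(137 + N) (A(N) = (N - 128)*(N + 137) = (-128 + N)*(137 + N))
-A(u(16, P(-1, -4))) = -(-17536 + ((6 + (1 - 1*(-4)))/(-4 + 16))² + 9*((6 + (1 - 1*(-4)))/(-4 + 16))) = -(-17536 + ((6 + (1 + 4))/12)² + 9*((6 + (1 + 4))/12)) = -(-17536 + ((6 + 5)/12)² + 9*((6 + 5)/12)) = -(-17536 + ((1/12)*11)² + 9*((1/12)*11)) = -(-17536 + (11/12)² + 9*(11/12)) = -(-17536 + 121/144 + 33/4) = -1*(-2523875/144) = 2523875/144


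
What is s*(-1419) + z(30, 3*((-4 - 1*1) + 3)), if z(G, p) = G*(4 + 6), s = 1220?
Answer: -1730880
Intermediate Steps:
z(G, p) = 10*G (z(G, p) = G*10 = 10*G)
s*(-1419) + z(30, 3*((-4 - 1*1) + 3)) = 1220*(-1419) + 10*30 = -1731180 + 300 = -1730880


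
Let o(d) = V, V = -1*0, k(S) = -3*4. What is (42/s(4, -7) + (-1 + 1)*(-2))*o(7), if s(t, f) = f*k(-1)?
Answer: 0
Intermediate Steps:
k(S) = -12
s(t, f) = -12*f (s(t, f) = f*(-12) = -12*f)
V = 0
o(d) = 0
(42/s(4, -7) + (-1 + 1)*(-2))*o(7) = (42/((-12*(-7))) + (-1 + 1)*(-2))*0 = (42/84 + 0*(-2))*0 = (42*(1/84) + 0)*0 = (½ + 0)*0 = (½)*0 = 0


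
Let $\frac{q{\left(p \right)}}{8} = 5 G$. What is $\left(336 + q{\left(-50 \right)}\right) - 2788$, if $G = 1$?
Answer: $-2412$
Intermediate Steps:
$q{\left(p \right)} = 40$ ($q{\left(p \right)} = 8 \cdot 5 \cdot 1 = 8 \cdot 5 = 40$)
$\left(336 + q{\left(-50 \right)}\right) - 2788 = \left(336 + 40\right) - 2788 = 376 - 2788 = -2412$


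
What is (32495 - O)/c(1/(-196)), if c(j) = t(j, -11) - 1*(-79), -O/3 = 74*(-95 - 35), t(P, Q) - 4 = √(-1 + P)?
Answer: 59134180/1350441 - 50890*I*√197/1350441 ≈ 43.789 - 0.52892*I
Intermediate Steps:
t(P, Q) = 4 + √(-1 + P)
O = 28860 (O = -222*(-95 - 35) = -222*(-130) = -3*(-9620) = 28860)
c(j) = 83 + √(-1 + j) (c(j) = (4 + √(-1 + j)) - 1*(-79) = (4 + √(-1 + j)) + 79 = 83 + √(-1 + j))
(32495 - O)/c(1/(-196)) = (32495 - 1*28860)/(83 + √(-1 + 1/(-196))) = (32495 - 28860)/(83 + √(-1 - 1/196)) = 3635/(83 + √(-197/196)) = 3635/(83 + I*√197/14)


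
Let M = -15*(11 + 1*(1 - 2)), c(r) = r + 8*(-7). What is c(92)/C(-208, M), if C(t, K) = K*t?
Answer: 3/2600 ≈ 0.0011538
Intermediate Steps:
c(r) = -56 + r (c(r) = r - 56 = -56 + r)
M = -150 (M = -15*(11 + 1*(-1)) = -15*(11 - 1) = -15*10 = -150)
c(92)/C(-208, M) = (-56 + 92)/((-150*(-208))) = 36/31200 = 36*(1/31200) = 3/2600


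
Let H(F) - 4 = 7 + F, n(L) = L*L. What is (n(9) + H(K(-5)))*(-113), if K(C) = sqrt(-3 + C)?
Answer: -10396 - 226*I*sqrt(2) ≈ -10396.0 - 319.61*I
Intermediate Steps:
n(L) = L**2
H(F) = 11 + F (H(F) = 4 + (7 + F) = 11 + F)
(n(9) + H(K(-5)))*(-113) = (9**2 + (11 + sqrt(-3 - 5)))*(-113) = (81 + (11 + sqrt(-8)))*(-113) = (81 + (11 + 2*I*sqrt(2)))*(-113) = (92 + 2*I*sqrt(2))*(-113) = -10396 - 226*I*sqrt(2)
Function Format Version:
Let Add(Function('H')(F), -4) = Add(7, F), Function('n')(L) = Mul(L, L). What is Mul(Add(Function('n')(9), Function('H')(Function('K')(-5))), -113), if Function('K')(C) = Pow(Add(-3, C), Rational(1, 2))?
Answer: Add(-10396, Mul(-226, I, Pow(2, Rational(1, 2)))) ≈ Add(-10396., Mul(-319.61, I))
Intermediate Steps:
Function('n')(L) = Pow(L, 2)
Function('H')(F) = Add(11, F) (Function('H')(F) = Add(4, Add(7, F)) = Add(11, F))
Mul(Add(Function('n')(9), Function('H')(Function('K')(-5))), -113) = Mul(Add(Pow(9, 2), Add(11, Pow(Add(-3, -5), Rational(1, 2)))), -113) = Mul(Add(81, Add(11, Pow(-8, Rational(1, 2)))), -113) = Mul(Add(81, Add(11, Mul(2, I, Pow(2, Rational(1, 2))))), -113) = Mul(Add(92, Mul(2, I, Pow(2, Rational(1, 2)))), -113) = Add(-10396, Mul(-226, I, Pow(2, Rational(1, 2))))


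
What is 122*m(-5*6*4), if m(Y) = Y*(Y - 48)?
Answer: 2459520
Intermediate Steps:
m(Y) = Y*(-48 + Y)
122*m(-5*6*4) = 122*((-5*6*4)*(-48 - 5*6*4)) = 122*((-30*4)*(-48 - 30*4)) = 122*(-120*(-48 - 120)) = 122*(-120*(-168)) = 122*20160 = 2459520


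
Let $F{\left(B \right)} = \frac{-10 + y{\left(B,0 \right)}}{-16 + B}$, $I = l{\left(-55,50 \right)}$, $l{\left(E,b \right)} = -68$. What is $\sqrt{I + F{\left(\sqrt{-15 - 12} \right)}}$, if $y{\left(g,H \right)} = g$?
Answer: $\sqrt{\frac{1078 - 201 i \sqrt{3}}{-16 + 3 i \sqrt{3}}} \approx 0.00671 - 8.2061 i$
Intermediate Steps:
$I = -68$
$F{\left(B \right)} = \frac{-10 + B}{-16 + B}$
$\sqrt{I + F{\left(\sqrt{-15 - 12} \right)}} = \sqrt{-68 + \frac{-10 + \sqrt{-15 - 12}}{-16 + \sqrt{-15 - 12}}} = \sqrt{-68 + \frac{-10 + \sqrt{-27}}{-16 + \sqrt{-27}}} = \sqrt{-68 + \frac{-10 + 3 i \sqrt{3}}{-16 + 3 i \sqrt{3}}}$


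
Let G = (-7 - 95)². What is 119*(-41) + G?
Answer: 5525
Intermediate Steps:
G = 10404 (G = (-102)² = 10404)
119*(-41) + G = 119*(-41) + 10404 = -4879 + 10404 = 5525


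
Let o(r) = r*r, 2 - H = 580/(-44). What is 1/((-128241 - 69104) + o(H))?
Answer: -121/23850856 ≈ -5.0732e-6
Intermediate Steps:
H = 167/11 (H = 2 - 580/(-44) = 2 - 580*(-1)/44 = 2 - 1*(-145/11) = 2 + 145/11 = 167/11 ≈ 15.182)
o(r) = r**2
1/((-128241 - 69104) + o(H)) = 1/((-128241 - 69104) + (167/11)**2) = 1/(-197345 + 27889/121) = 1/(-23850856/121) = -121/23850856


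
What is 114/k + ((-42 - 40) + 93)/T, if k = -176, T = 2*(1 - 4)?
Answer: -655/264 ≈ -2.4811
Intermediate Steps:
T = -6 (T = 2*(-3) = -6)
114/k + ((-42 - 40) + 93)/T = 114/(-176) + ((-42 - 40) + 93)/(-6) = 114*(-1/176) + (-82 + 93)*(-1/6) = -57/88 + 11*(-1/6) = -57/88 - 11/6 = -655/264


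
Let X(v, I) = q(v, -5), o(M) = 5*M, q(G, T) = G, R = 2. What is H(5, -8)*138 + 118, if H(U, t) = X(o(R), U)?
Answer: 1498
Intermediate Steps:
X(v, I) = v
H(U, t) = 10 (H(U, t) = 5*2 = 10)
H(5, -8)*138 + 118 = 10*138 + 118 = 1380 + 118 = 1498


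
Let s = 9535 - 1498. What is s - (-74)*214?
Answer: 23873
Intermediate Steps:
s = 8037
s - (-74)*214 = 8037 - (-74)*214 = 8037 - 1*(-15836) = 8037 + 15836 = 23873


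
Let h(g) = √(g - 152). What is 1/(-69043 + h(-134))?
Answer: -5311/366687395 - I*√286/4766936135 ≈ -1.4484e-5 - 3.5477e-9*I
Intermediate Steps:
h(g) = √(-152 + g)
1/(-69043 + h(-134)) = 1/(-69043 + √(-152 - 134)) = 1/(-69043 + √(-286)) = 1/(-69043 + I*√286)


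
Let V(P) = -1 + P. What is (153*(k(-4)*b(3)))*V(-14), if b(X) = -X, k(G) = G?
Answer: -27540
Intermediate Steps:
(153*(k(-4)*b(3)))*V(-14) = (153*(-(-4)*3))*(-1 - 14) = (153*(-4*(-3)))*(-15) = (153*12)*(-15) = 1836*(-15) = -27540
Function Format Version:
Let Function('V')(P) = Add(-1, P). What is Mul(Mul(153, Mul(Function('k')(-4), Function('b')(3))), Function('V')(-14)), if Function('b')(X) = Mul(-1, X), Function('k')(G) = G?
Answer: -27540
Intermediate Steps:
Mul(Mul(153, Mul(Function('k')(-4), Function('b')(3))), Function('V')(-14)) = Mul(Mul(153, Mul(-4, Mul(-1, 3))), Add(-1, -14)) = Mul(Mul(153, Mul(-4, -3)), -15) = Mul(Mul(153, 12), -15) = Mul(1836, -15) = -27540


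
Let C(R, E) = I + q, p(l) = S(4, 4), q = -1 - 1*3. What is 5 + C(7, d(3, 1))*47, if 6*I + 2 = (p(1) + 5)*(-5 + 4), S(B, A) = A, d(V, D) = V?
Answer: -1615/6 ≈ -269.17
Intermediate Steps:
q = -4 (q = -1 - 3 = -4)
p(l) = 4
I = -11/6 (I = -1/3 + ((4 + 5)*(-5 + 4))/6 = -1/3 + (9*(-1))/6 = -1/3 + (1/6)*(-9) = -1/3 - 3/2 = -11/6 ≈ -1.8333)
C(R, E) = -35/6 (C(R, E) = -11/6 - 4 = -35/6)
5 + C(7, d(3, 1))*47 = 5 - 35/6*47 = 5 - 1645/6 = -1615/6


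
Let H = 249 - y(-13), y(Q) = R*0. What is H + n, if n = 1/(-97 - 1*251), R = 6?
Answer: 86651/348 ≈ 249.00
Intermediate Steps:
y(Q) = 0 (y(Q) = 6*0 = 0)
n = -1/348 (n = 1/(-97 - 251) = 1/(-348) = -1/348 ≈ -0.0028736)
H = 249 (H = 249 - 1*0 = 249 + 0 = 249)
H + n = 249 - 1/348 = 86651/348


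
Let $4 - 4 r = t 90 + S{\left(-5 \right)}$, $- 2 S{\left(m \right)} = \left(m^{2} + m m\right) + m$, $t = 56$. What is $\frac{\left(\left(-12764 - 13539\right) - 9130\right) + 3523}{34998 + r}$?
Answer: $- \frac{255280}{269957} \approx -0.94563$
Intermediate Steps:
$S{\left(m \right)} = - m^{2} - \frac{m}{2}$ ($S{\left(m \right)} = - \frac{\left(m^{2} + m m\right) + m}{2} = - \frac{\left(m^{2} + m^{2}\right) + m}{2} = - \frac{2 m^{2} + m}{2} = - \frac{m + 2 m^{2}}{2} = - m^{2} - \frac{m}{2}$)
$r = - \frac{10027}{8}$ ($r = 1 - \frac{56 \cdot 90 - - 5 \left(\frac{1}{2} - 5\right)}{4} = 1 - \frac{5040 - \left(-5\right) \left(- \frac{9}{2}\right)}{4} = 1 - \frac{5040 - \frac{45}{2}}{4} = 1 - \frac{10035}{8} = - \frac{10027}{8} \approx -1253.4$)
$\frac{\left(\left(-12764 - 13539\right) - 9130\right) + 3523}{34998 + r} = \frac{\left(\left(-12764 - 13539\right) - 9130\right) + 3523}{34998 - \frac{10027}{8}} = \frac{\left(-26303 - 9130\right) + 3523}{\frac{269957}{8}} = \left(-35433 + 3523\right) \frac{8}{269957} = \left(-31910\right) \frac{8}{269957} = - \frac{255280}{269957}$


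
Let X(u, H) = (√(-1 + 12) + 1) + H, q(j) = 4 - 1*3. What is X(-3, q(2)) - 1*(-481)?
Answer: 483 + √11 ≈ 486.32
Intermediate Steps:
q(j) = 1 (q(j) = 4 - 3 = 1)
X(u, H) = 1 + H + √11 (X(u, H) = (√11 + 1) + H = (1 + √11) + H = 1 + H + √11)
X(-3, q(2)) - 1*(-481) = (1 + 1 + √11) - 1*(-481) = (2 + √11) + 481 = 483 + √11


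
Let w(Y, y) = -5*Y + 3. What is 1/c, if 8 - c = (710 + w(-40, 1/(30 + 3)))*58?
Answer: -1/52946 ≈ -1.8887e-5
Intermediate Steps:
w(Y, y) = 3 - 5*Y
c = -52946 (c = 8 - (710 + (3 - 5*(-40)))*58 = 8 - (710 + (3 + 200))*58 = 8 - (710 + 203)*58 = 8 - 913*58 = 8 - 1*52954 = 8 - 52954 = -52946)
1/c = 1/(-52946) = -1/52946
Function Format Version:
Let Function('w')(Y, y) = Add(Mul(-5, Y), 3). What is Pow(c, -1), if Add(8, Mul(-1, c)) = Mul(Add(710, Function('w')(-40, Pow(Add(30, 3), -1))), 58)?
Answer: Rational(-1, 52946) ≈ -1.8887e-5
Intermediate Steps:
Function('w')(Y, y) = Add(3, Mul(-5, Y))
c = -52946 (c = Add(8, Mul(-1, Mul(Add(710, Add(3, Mul(-5, -40))), 58))) = Add(8, Mul(-1, Mul(Add(710, Add(3, 200)), 58))) = Add(8, Mul(-1, Mul(Add(710, 203), 58))) = Add(8, Mul(-1, Mul(913, 58))) = Add(8, Mul(-1, 52954)) = Add(8, -52954) = -52946)
Pow(c, -1) = Pow(-52946, -1) = Rational(-1, 52946)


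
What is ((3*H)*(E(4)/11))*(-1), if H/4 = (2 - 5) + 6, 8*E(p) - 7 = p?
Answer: -9/2 ≈ -4.5000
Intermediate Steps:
E(p) = 7/8 + p/8
H = 12 (H = 4*((2 - 5) + 6) = 4*(-3 + 6) = 4*3 = 12)
((3*H)*(E(4)/11))*(-1) = ((3*12)*((7/8 + (⅛)*4)/11))*(-1) = (36*((7/8 + ½)*(1/11)))*(-1) = (36*((11/8)*(1/11)))*(-1) = (36*(⅛))*(-1) = (9/2)*(-1) = -9/2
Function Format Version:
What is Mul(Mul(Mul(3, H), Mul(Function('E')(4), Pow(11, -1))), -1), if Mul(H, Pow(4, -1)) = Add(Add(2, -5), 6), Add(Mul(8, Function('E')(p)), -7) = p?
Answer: Rational(-9, 2) ≈ -4.5000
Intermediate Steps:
Function('E')(p) = Add(Rational(7, 8), Mul(Rational(1, 8), p))
H = 12 (H = Mul(4, Add(Add(2, -5), 6)) = Mul(4, Add(-3, 6)) = Mul(4, 3) = 12)
Mul(Mul(Mul(3, H), Mul(Function('E')(4), Pow(11, -1))), -1) = Mul(Mul(Mul(3, 12), Mul(Add(Rational(7, 8), Mul(Rational(1, 8), 4)), Pow(11, -1))), -1) = Mul(Mul(36, Mul(Add(Rational(7, 8), Rational(1, 2)), Rational(1, 11))), -1) = Mul(Mul(36, Mul(Rational(11, 8), Rational(1, 11))), -1) = Mul(Mul(36, Rational(1, 8)), -1) = Mul(Rational(9, 2), -1) = Rational(-9, 2)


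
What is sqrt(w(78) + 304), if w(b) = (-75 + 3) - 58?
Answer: sqrt(174) ≈ 13.191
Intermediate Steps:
w(b) = -130 (w(b) = -72 - 58 = -130)
sqrt(w(78) + 304) = sqrt(-130 + 304) = sqrt(174)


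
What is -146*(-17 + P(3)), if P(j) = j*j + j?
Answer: 730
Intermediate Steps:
P(j) = j + j² (P(j) = j² + j = j + j²)
-146*(-17 + P(3)) = -146*(-17 + 3*(1 + 3)) = -146*(-17 + 3*4) = -146*(-17 + 12) = -146*(-5) = 730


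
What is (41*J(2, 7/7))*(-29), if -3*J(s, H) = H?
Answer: 1189/3 ≈ 396.33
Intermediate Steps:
J(s, H) = -H/3
(41*J(2, 7/7))*(-29) = (41*(-7/(3*7)))*(-29) = (41*(-1/3*1))*(-29) = (41*(-1/3))*(-29) = -41/3*(-29) = 1189/3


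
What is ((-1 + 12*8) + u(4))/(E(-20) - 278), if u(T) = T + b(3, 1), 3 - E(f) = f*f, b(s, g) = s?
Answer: -34/225 ≈ -0.15111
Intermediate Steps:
E(f) = 3 - f² (E(f) = 3 - f*f = 3 - f²)
u(T) = 3 + T (u(T) = T + 3 = 3 + T)
((-1 + 12*8) + u(4))/(E(-20) - 278) = ((-1 + 12*8) + (3 + 4))/((3 - 1*(-20)²) - 278) = ((-1 + 96) + 7)/((3 - 1*400) - 278) = (95 + 7)/((3 - 400) - 278) = 102/(-397 - 278) = 102/(-675) = 102*(-1/675) = -34/225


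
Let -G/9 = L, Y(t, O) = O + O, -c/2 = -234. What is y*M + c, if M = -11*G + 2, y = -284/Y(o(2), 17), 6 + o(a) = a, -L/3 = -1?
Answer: -34502/17 ≈ -2029.5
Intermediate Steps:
L = 3 (L = -3*(-1) = 3)
o(a) = -6 + a
c = 468 (c = -2*(-234) = 468)
Y(t, O) = 2*O
G = -27 (G = -9*3 = -27)
y = -142/17 (y = -284/(2*17) = -284/34 = -284*1/34 = -142/17 ≈ -8.3529)
M = 299 (M = -11*(-27) + 2 = 297 + 2 = 299)
y*M + c = -142/17*299 + 468 = -42458/17 + 468 = -34502/17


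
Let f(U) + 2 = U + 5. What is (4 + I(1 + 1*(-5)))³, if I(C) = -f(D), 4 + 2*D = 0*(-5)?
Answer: 27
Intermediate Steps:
D = -2 (D = -2 + (0*(-5))/2 = -2 + (½)*0 = -2 + 0 = -2)
f(U) = 3 + U (f(U) = -2 + (U + 5) = -2 + (5 + U) = 3 + U)
I(C) = -1 (I(C) = -(3 - 2) = -1*1 = -1)
(4 + I(1 + 1*(-5)))³ = (4 - 1)³ = 3³ = 27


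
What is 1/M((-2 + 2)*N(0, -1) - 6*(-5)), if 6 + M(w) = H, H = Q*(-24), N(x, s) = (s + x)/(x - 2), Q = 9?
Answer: -1/222 ≈ -0.0045045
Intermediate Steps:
N(x, s) = (s + x)/(-2 + x)
H = -216 (H = 9*(-24) = -216)
M(w) = -222 (M(w) = -6 - 216 = -222)
1/M((-2 + 2)*N(0, -1) - 6*(-5)) = 1/(-222) = -1/222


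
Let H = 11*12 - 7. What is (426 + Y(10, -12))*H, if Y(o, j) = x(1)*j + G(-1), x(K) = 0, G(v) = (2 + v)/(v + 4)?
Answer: 159875/3 ≈ 53292.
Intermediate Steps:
H = 125 (H = 132 - 7 = 125)
G(v) = (2 + v)/(4 + v)
Y(o, j) = ⅓ (Y(o, j) = 0*j + (2 - 1)/(4 - 1) = 0 + 1/3 = 0 + (⅓)*1 = 0 + ⅓ = ⅓)
(426 + Y(10, -12))*H = (426 + ⅓)*125 = (1279/3)*125 = 159875/3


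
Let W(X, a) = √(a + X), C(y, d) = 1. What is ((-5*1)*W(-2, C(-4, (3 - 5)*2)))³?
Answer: 125*I ≈ 125.0*I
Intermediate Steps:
W(X, a) = √(X + a)
((-5*1)*W(-2, C(-4, (3 - 5)*2)))³ = ((-5*1)*√(-2 + 1))³ = (-5*I)³ = 125*I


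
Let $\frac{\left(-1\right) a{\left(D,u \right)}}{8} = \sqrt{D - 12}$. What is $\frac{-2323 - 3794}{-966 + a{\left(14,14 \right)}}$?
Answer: $\frac{2954511}{466514} - \frac{12234 \sqrt{2}}{233257} \approx 6.259$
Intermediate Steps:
$a{\left(D,u \right)} = - 8 \sqrt{-12 + D}$ ($a{\left(D,u \right)} = - 8 \sqrt{D - 12} = - 8 \sqrt{-12 + D}$)
$\frac{-2323 - 3794}{-966 + a{\left(14,14 \right)}} = \frac{-2323 - 3794}{-966 - 8 \sqrt{-12 + 14}} = - \frac{6117}{-966 - 8 \sqrt{2}}$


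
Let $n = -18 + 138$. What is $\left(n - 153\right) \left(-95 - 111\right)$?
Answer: $6798$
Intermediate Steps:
$n = 120$
$\left(n - 153\right) \left(-95 - 111\right) = \left(120 - 153\right) \left(-95 - 111\right) = \left(-33\right) \left(-206\right) = 6798$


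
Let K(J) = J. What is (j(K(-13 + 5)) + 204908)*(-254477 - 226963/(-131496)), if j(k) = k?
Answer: -571371856740175/10958 ≈ -5.2142e+10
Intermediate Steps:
(j(K(-13 + 5)) + 204908)*(-254477 - 226963/(-131496)) = ((-13 + 5) + 204908)*(-254477 - 226963/(-131496)) = (-8 + 204908)*(-254477 - 226963*(-1/131496)) = 204900*(-254477 + 226963/131496) = 204900*(-33462480629/131496) = -571371856740175/10958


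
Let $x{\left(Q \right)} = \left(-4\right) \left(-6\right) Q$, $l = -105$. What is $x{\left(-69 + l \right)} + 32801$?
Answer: $28625$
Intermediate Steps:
$x{\left(Q \right)} = 24 Q$
$x{\left(-69 + l \right)} + 32801 = 24 \left(-69 - 105\right) + 32801 = 24 \left(-174\right) + 32801 = -4176 + 32801 = 28625$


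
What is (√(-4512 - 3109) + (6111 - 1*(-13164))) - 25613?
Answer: -6338 + I*√7621 ≈ -6338.0 + 87.298*I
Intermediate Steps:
(√(-4512 - 3109) + (6111 - 1*(-13164))) - 25613 = (√(-7621) + (6111 + 13164)) - 25613 = (I*√7621 + 19275) - 25613 = (19275 + I*√7621) - 25613 = -6338 + I*√7621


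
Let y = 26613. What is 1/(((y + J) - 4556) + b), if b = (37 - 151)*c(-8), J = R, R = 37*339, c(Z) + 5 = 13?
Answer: 1/33688 ≈ 2.9684e-5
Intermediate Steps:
c(Z) = 8 (c(Z) = -5 + 13 = 8)
R = 12543
J = 12543
b = -912 (b = (37 - 151)*8 = -114*8 = -912)
1/(((y + J) - 4556) + b) = 1/(((26613 + 12543) - 4556) - 912) = 1/((39156 - 4556) - 912) = 1/(34600 - 912) = 1/33688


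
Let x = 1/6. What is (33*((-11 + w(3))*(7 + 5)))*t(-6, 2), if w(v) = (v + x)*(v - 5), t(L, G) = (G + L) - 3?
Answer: 48048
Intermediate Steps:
t(L, G) = -3 + G + L
x = ⅙ ≈ 0.16667
w(v) = (-5 + v)*(⅙ + v) (w(v) = (v + ⅙)*(v - 5) = (⅙ + v)*(-5 + v) = (-5 + v)*(⅙ + v))
(33*((-11 + w(3))*(7 + 5)))*t(-6, 2) = (33*((-11 + (-⅚ + 3² - 29/6*3))*(7 + 5)))*(-3 + 2 - 6) = (33*((-11 + (-⅚ + 9 - 29/2))*12))*(-7) = (33*((-11 - 19/3)*12))*(-7) = (33*(-52/3*12))*(-7) = (33*(-208))*(-7) = -6864*(-7) = 48048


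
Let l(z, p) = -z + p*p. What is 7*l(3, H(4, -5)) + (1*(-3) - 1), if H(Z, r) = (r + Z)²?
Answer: -18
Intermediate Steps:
H(Z, r) = (Z + r)²
l(z, p) = p² - z (l(z, p) = -z + p² = p² - z)
7*l(3, H(4, -5)) + (1*(-3) - 1) = 7*(((4 - 5)²)² - 1*3) + (1*(-3) - 1) = 7*(((-1)²)² - 3) + (-3 - 1) = 7*(1² - 3) - 4 = 7*(1 - 3) - 4 = 7*(-2) - 4 = -14 - 4 = -18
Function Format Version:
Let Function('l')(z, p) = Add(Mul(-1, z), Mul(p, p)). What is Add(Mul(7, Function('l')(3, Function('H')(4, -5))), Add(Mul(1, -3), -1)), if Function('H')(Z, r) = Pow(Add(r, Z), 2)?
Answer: -18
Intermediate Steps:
Function('H')(Z, r) = Pow(Add(Z, r), 2)
Function('l')(z, p) = Add(Pow(p, 2), Mul(-1, z)) (Function('l')(z, p) = Add(Mul(-1, z), Pow(p, 2)) = Add(Pow(p, 2), Mul(-1, z)))
Add(Mul(7, Function('l')(3, Function('H')(4, -5))), Add(Mul(1, -3), -1)) = Add(Mul(7, Add(Pow(Pow(Add(4, -5), 2), 2), Mul(-1, 3))), Add(Mul(1, -3), -1)) = Add(Mul(7, Add(Pow(Pow(-1, 2), 2), -3)), Add(-3, -1)) = Add(Mul(7, Add(Pow(1, 2), -3)), -4) = Add(Mul(7, Add(1, -3)), -4) = Add(Mul(7, -2), -4) = Add(-14, -4) = -18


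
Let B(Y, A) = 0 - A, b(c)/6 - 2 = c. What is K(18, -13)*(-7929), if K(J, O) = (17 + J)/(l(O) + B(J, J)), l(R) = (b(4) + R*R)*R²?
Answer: -277515/34627 ≈ -8.0144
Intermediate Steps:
b(c) = 12 + 6*c
B(Y, A) = -A
l(R) = R²*(36 + R²) (l(R) = ((12 + 6*4) + R*R)*R² = ((12 + 24) + R²)*R² = (36 + R²)*R² = R²*(36 + R²))
K(J, O) = (17 + J)/(-J + O²*(36 + O²)) (K(J, O) = (17 + J)/(O²*(36 + O²) - J) = (17 + J)/(-J + O²*(36 + O²)))
K(18, -13)*(-7929) = ((-17 - 1*18)/(18 - 1*(-13)²*(36 + (-13)²)))*(-7929) = ((-17 - 18)/(18 - 1*169*(36 + 169)))*(-7929) = (-35/(18 - 1*169*205))*(-7929) = (-35/(18 - 34645))*(-7929) = (-35/(-34627))*(-7929) = -1/34627*(-35)*(-7929) = (35/34627)*(-7929) = -277515/34627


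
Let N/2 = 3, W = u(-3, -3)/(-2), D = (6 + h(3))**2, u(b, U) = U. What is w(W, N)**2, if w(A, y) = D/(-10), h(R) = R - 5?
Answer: 64/25 ≈ 2.5600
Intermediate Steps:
h(R) = -5 + R
D = 16 (D = (6 + (-5 + 3))**2 = (6 - 2)**2 = 4**2 = 16)
W = 3/2 (W = -3/(-2) = -3*(-1/2) = 3/2 ≈ 1.5000)
N = 6 (N = 2*3 = 6)
w(A, y) = -8/5 (w(A, y) = 16/(-10) = 16*(-1/10) = -8/5)
w(W, N)**2 = (-8/5)**2 = 64/25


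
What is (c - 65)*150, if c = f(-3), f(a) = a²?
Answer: -8400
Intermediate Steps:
c = 9 (c = (-3)² = 9)
(c - 65)*150 = (9 - 65)*150 = -56*150 = -8400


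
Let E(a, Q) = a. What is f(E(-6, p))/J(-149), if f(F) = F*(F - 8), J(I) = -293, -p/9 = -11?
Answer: -84/293 ≈ -0.28669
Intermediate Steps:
p = 99 (p = -9*(-11) = 99)
f(F) = F*(-8 + F)
f(E(-6, p))/J(-149) = -6*(-8 - 6)/(-293) = -6*(-14)*(-1/293) = 84*(-1/293) = -84/293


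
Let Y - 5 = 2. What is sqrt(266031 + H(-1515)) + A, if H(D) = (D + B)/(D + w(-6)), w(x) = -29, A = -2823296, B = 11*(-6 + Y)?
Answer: -2823296 + sqrt(9909425003)/193 ≈ -2.8228e+6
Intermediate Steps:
Y = 7 (Y = 5 + 2 = 7)
B = 11 (B = 11*(-6 + 7) = 11*1 = 11)
H(D) = (11 + D)/(-29 + D) (H(D) = (D + 11)/(D - 29) = (11 + D)/(-29 + D))
sqrt(266031 + H(-1515)) + A = sqrt(266031 + (11 - 1515)/(-29 - 1515)) - 2823296 = sqrt(266031 - 1504/(-1544)) - 2823296 = sqrt(266031 - 1/1544*(-1504)) - 2823296 = sqrt(266031 + 188/193) - 2823296 = sqrt(51344171/193) - 2823296 = sqrt(9909425003)/193 - 2823296 = -2823296 + sqrt(9909425003)/193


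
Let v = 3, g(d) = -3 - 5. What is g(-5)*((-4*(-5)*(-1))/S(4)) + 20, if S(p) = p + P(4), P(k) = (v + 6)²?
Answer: 372/17 ≈ 21.882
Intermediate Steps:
g(d) = -8
P(k) = 81 (P(k) = (3 + 6)² = 9² = 81)
S(p) = 81 + p (S(p) = p + 81 = 81 + p)
g(-5)*((-4*(-5)*(-1))/S(4)) + 20 = -8*-4*(-5)*(-1)/(81 + 4) + 20 = -8*20*(-1)/85 + 20 = -(-160)/85 + 20 = -8*(-4/17) + 20 = 32/17 + 20 = 372/17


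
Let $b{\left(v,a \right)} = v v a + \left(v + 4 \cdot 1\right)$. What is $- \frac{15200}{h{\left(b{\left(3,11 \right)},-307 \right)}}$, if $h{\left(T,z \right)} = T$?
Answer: $- \frac{7600}{53} \approx -143.4$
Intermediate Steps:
$b{\left(v,a \right)} = 4 + v + a v^{2}$ ($b{\left(v,a \right)} = v^{2} a + \left(v + 4\right) = a v^{2} + \left(4 + v\right) = 4 + v + a v^{2}$)
$- \frac{15200}{h{\left(b{\left(3,11 \right)},-307 \right)}} = - \frac{15200}{4 + 3 + 11 \cdot 3^{2}} = - \frac{15200}{4 + 3 + 11 \cdot 9} = - \frac{15200}{4 + 3 + 99} = - \frac{15200}{106} = \left(-15200\right) \frac{1}{106} = - \frac{7600}{53}$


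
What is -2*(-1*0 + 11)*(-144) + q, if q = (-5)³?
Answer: 3043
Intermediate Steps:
q = -125
-2*(-1*0 + 11)*(-144) + q = -2*(-1*0 + 11)*(-144) - 125 = -2*(0 + 11)*(-144) - 125 = -2*11*(-144) - 125 = -22*(-144) - 125 = 3168 - 125 = 3043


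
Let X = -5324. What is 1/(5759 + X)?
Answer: 1/435 ≈ 0.0022989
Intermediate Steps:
1/(5759 + X) = 1/(5759 - 5324) = 1/435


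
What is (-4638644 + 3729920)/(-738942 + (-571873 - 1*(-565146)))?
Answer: 908724/745669 ≈ 1.2187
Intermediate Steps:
(-4638644 + 3729920)/(-738942 + (-571873 - 1*(-565146))) = -908724/(-738942 + (-571873 + 565146)) = -908724/(-738942 - 6727) = -908724/(-745669) = -908724*(-1/745669) = 908724/745669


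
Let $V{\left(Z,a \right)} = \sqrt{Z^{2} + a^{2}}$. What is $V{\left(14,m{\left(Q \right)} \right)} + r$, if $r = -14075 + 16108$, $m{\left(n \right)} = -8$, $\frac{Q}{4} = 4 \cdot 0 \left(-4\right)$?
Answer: $2033 + 2 \sqrt{65} \approx 2049.1$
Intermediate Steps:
$Q = 0$ ($Q = 4 \cdot 4 \cdot 0 \left(-4\right) = 4 \cdot 0 \left(-4\right) = 4 \cdot 0 = 0$)
$r = 2033$
$V{\left(14,m{\left(Q \right)} \right)} + r = \sqrt{14^{2} + \left(-8\right)^{2}} + 2033 = \sqrt{196 + 64} + 2033 = \sqrt{260} + 2033 = 2 \sqrt{65} + 2033 = 2033 + 2 \sqrt{65}$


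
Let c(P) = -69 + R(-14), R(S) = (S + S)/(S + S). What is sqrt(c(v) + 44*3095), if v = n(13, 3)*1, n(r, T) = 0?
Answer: 4*sqrt(8507) ≈ 368.93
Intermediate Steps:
R(S) = 1 (R(S) = (2*S)/((2*S)) = (2*S)*(1/(2*S)) = 1)
v = 0 (v = 0*1 = 0)
c(P) = -68 (c(P) = -69 + 1 = -68)
sqrt(c(v) + 44*3095) = sqrt(-68 + 44*3095) = sqrt(-68 + 136180) = sqrt(136112) = 4*sqrt(8507)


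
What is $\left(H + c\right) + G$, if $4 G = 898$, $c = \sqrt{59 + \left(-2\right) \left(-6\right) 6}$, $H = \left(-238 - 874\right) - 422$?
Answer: $- \frac{2619}{2} + \sqrt{131} \approx -1298.1$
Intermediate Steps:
$H = -1534$ ($H = -1112 - 422 = -1534$)
$c = \sqrt{131}$ ($c = \sqrt{59 + 12 \cdot 6} = \sqrt{59 + 72} = \sqrt{131} \approx 11.446$)
$G = \frac{449}{2}$ ($G = \frac{1}{4} \cdot 898 = \frac{449}{2} \approx 224.5$)
$\left(H + c\right) + G = \left(-1534 + \sqrt{131}\right) + \frac{449}{2} = - \frac{2619}{2} + \sqrt{131}$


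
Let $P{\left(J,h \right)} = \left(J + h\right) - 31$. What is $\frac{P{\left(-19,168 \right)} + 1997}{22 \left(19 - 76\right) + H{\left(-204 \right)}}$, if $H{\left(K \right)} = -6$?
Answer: $- \frac{47}{28} \approx -1.6786$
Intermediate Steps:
$P{\left(J,h \right)} = -31 + J + h$
$\frac{P{\left(-19,168 \right)} + 1997}{22 \left(19 - 76\right) + H{\left(-204 \right)}} = \frac{\left(-31 - 19 + 168\right) + 1997}{22 \left(19 - 76\right) - 6} = \frac{118 + 1997}{22 \left(-57\right) - 6} = \frac{2115}{-1254 - 6} = \frac{2115}{-1260} = 2115 \left(- \frac{1}{1260}\right) = - \frac{47}{28}$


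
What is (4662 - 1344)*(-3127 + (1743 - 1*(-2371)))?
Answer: 3274866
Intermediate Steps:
(4662 - 1344)*(-3127 + (1743 - 1*(-2371))) = 3318*(-3127 + (1743 + 2371)) = 3318*(-3127 + 4114) = 3318*987 = 3274866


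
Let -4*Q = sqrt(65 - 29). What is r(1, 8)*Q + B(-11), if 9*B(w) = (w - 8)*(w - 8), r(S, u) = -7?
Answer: 911/18 ≈ 50.611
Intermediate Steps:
Q = -3/2 (Q = -sqrt(65 - 29)/4 = -sqrt(36)/4 = -1/4*6 = -3/2 ≈ -1.5000)
B(w) = (-8 + w)**2/9 (B(w) = ((w - 8)*(w - 8))/9 = ((-8 + w)*(-8 + w))/9 = (-8 + w)**2/9)
r(1, 8)*Q + B(-11) = -7*(-3/2) + (-8 - 11)**2/9 = 21/2 + (1/9)*(-19)**2 = 21/2 + (1/9)*361 = 21/2 + 361/9 = 911/18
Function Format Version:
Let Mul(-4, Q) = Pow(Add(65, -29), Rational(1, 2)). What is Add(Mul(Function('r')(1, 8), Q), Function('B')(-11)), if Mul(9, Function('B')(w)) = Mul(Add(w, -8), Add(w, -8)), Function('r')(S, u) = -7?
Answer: Rational(911, 18) ≈ 50.611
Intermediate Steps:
Q = Rational(-3, 2) (Q = Mul(Rational(-1, 4), Pow(Add(65, -29), Rational(1, 2))) = Mul(Rational(-1, 4), Pow(36, Rational(1, 2))) = Mul(Rational(-1, 4), 6) = Rational(-3, 2) ≈ -1.5000)
Function('B')(w) = Mul(Rational(1, 9), Pow(Add(-8, w), 2)) (Function('B')(w) = Mul(Rational(1, 9), Mul(Add(w, -8), Add(w, -8))) = Mul(Rational(1, 9), Mul(Add(-8, w), Add(-8, w))) = Mul(Rational(1, 9), Pow(Add(-8, w), 2)))
Add(Mul(Function('r')(1, 8), Q), Function('B')(-11)) = Add(Mul(-7, Rational(-3, 2)), Mul(Rational(1, 9), Pow(Add(-8, -11), 2))) = Add(Rational(21, 2), Mul(Rational(1, 9), Pow(-19, 2))) = Add(Rational(21, 2), Mul(Rational(1, 9), 361)) = Add(Rational(21, 2), Rational(361, 9)) = Rational(911, 18)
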